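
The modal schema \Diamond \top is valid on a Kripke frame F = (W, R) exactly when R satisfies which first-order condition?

seriality: \forall x \exists y Rxy

◇⊤ holds at w iff w has a successor, so frame-validity of ◇⊤ is exactly seriality. Equivalently via □A → ◇A:
Suppose □A→◇A is valid. At any x set V(A)=W. Then □A at x, so ◇A at x, so x has a successor.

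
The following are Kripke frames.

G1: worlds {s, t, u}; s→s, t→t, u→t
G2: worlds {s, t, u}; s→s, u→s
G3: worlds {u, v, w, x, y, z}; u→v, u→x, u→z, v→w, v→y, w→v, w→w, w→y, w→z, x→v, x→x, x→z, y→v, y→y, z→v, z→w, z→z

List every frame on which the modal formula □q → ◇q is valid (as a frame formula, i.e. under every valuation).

The schema corresponds to seriality: ∀x ∃y Rxy.
G1: holds.
G2: fails — world t has no successor.
G3: holds.

G1, G3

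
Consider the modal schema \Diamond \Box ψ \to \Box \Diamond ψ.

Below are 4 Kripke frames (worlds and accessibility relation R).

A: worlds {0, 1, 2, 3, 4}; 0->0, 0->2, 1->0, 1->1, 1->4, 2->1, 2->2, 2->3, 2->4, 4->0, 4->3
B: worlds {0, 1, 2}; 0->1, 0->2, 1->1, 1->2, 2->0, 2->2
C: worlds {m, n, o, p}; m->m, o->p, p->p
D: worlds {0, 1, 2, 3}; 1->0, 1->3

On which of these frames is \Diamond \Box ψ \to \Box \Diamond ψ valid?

This is the axiom for convergence; its first-order frame correspondent is \forall x \forall y \forall z (Rxy \wedge Rxz \to \exists w (Ryw \wedge Rzw)).
A: fails — R23 and R23 but 3 and 3 have no common successor.
B: condition met.
C: condition met.
D: fails — R10 and R10 but 0 and 0 have no common successor.

B, C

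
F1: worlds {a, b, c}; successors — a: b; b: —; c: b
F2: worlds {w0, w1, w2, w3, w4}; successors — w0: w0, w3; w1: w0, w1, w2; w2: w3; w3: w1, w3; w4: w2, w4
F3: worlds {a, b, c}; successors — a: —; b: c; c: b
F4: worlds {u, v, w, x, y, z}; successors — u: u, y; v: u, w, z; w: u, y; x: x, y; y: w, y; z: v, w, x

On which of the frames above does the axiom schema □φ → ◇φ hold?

F2, F4

The schema corresponds to seriality: ∀x ∃y Rxy.
F1: fails — world b has no successor.
F2: satisfies the condition.
F3: fails — world a has no successor.
F4: satisfies the condition.
Valid on: F2, F4.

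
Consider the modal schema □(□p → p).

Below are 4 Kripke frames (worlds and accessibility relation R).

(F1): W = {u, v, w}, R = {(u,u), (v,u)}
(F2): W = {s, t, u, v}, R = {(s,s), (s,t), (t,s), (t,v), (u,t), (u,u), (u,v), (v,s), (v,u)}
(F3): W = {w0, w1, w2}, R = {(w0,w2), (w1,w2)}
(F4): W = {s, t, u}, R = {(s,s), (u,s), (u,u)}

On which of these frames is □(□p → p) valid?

Frame correspondent (Sahlqvist): ∀x ∀y (Rxy → Ryy) — i.e. shift-reflexivity.
(F1): holds.
(F2): fails — Ruv but not Rvv.
(F3): fails — Rw1w2 but not Rw2w2.
(F4): holds.

(F1), (F4)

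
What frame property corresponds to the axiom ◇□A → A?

Equivalently (dual form): A → □◇A.
Suppose A→□◇A is valid. Take Rxy and set V(A)={x}. Then A at x, so □◇A at x, so ◇A at y, so some z with Ryz has A; z=x, i.e. Ryx.
Conversely, any frame satisfying ∀x ∀y (Rxy → Ryx) validates the schema.
So the correspondent is symmetry.

symmetry: ∀x ∀y (Rxy → Ryx)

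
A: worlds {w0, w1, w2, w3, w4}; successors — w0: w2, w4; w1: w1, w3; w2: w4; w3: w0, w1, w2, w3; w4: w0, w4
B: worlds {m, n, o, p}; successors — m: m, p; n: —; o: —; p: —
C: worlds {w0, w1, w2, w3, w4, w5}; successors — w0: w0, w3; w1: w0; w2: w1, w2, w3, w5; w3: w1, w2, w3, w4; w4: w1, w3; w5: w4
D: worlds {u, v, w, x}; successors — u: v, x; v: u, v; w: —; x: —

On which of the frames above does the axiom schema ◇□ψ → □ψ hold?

none

This is the axiom for the Euclidean property; its first-order frame correspondent is ∀x ∀y ∀z (Rxy ∧ Rxz → Ryz).
A: fails — Rw0w4 and Rw0w2 but not Rw4w2.
B: fails — Rmp and Rmm but not Rpm.
C: fails — Rw0w3 and Rw0w0 but not Rw3w0.
D: fails — Ruv and Rux but not Rvx.
Valid on no frame.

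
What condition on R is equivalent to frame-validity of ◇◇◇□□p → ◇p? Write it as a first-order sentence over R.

This is a Sahlqvist (Geach-type) schema ◇^3□^2p → □^0◇^1p.
Minimal-valuation argument: fix x; take any y with xR^3y and any z with xR^0z. Set V(p) to the set of worlds R-reachable from y in exactly 2 steps. Then □^2p holds at y, so the antecedent holds at x; validity forces ◇^1p at z, giving a w with zR^1w and yR^2w.
First-order correspondent: ∀x ∀y (xR³y → ∃w (yR²w ∧ xRw)).

∀x ∀y (xR³y → ∃w (yR²w ∧ xRw))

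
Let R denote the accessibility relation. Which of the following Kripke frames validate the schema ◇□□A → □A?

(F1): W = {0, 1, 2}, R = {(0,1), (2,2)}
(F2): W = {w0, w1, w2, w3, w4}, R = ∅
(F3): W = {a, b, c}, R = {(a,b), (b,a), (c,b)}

(F2), (F3)

The schema corresponds to a generalized confluence (Geach) condition: ∀x ∀y ∀z ((xRy ∧ xRz) → ∃w (yR²w ∧ z = w)).
(F1): fails — 0R1, 0R1 but no w with 1R²w and 1=w.
(F2): ✓.
(F3): ✓.
Valid on: (F2), (F3).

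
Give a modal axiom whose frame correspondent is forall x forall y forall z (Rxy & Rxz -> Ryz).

This is the Euclidean property; the standard corresponding axiom is 5: ◇q → □◇q.

◇q → □◇q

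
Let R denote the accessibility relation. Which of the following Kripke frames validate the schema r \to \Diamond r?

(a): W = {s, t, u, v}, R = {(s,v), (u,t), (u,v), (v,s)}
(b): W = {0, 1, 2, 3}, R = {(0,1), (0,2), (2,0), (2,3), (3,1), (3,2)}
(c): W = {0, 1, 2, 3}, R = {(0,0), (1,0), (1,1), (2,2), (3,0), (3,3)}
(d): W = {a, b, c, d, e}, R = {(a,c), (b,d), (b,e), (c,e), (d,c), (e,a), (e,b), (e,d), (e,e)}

The schema corresponds to reflexivity: \forall x Rxx.
(a): fails — world s does not see itself.
(b): fails — world 0 does not see itself.
(c): ✓.
(d): fails — world a does not see itself.

(c)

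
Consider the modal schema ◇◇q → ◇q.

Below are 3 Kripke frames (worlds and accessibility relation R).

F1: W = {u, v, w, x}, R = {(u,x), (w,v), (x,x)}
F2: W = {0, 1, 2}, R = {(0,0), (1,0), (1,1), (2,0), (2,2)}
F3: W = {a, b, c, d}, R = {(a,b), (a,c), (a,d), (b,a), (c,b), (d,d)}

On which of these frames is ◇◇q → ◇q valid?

F1, F2

This is the axiom for transitivity; its first-order frame correspondent is ∀x ∀y ∀z (Rxy ∧ Ryz → Rxz).
F1: ✓.
F2: ✓.
F3: fails — Rab and Rba but not Raa.
Valid on: F1, F2.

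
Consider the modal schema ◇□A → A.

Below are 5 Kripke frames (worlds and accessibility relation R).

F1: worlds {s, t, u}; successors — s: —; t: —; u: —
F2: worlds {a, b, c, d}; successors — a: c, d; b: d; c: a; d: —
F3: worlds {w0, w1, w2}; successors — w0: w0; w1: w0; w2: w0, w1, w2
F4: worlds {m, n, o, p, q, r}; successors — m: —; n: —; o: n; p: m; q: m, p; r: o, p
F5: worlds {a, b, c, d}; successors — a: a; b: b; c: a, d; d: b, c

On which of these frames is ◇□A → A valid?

Frame correspondent (Sahlqvist): ∀x ∀y (Rxy → Ryx) — i.e. symmetry.
F1: holds.
F2: fails — Rad but not Rda.
F3: fails — Rw1w0 but not Rw0w1.
F4: fails — Ron but not Rno.
F5: fails — Rdb but not Rbd.

F1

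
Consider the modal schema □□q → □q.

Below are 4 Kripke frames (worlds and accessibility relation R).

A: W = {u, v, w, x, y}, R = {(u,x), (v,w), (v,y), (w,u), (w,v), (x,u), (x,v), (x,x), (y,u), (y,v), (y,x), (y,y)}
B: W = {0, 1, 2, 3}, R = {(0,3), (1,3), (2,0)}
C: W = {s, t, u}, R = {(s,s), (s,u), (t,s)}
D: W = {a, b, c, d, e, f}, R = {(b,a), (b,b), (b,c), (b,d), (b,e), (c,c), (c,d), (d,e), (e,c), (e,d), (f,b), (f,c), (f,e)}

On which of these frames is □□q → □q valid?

C

This is the axiom for density; its first-order frame correspondent is ∀x ∀y (Rxy → ∃z (Rxz ∧ Rzy)).
A: fails — Rwu but no z with Rwz and Rzu.
B: fails — R20 but no z with R2z and Rz0.
C: satisfies the condition.
D: fails — Rde but no z with Rdz and Rze.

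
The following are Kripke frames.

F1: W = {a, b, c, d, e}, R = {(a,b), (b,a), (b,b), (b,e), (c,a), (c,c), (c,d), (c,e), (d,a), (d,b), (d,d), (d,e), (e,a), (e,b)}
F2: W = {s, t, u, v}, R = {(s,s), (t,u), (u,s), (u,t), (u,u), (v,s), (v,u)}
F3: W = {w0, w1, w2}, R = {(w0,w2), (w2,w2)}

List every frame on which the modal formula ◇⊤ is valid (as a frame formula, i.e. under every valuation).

F1, F2

The schema corresponds to seriality: ∀x ∃y Rxy.
F1: condition met.
F2: condition met.
F3: fails — world w1 has no successor.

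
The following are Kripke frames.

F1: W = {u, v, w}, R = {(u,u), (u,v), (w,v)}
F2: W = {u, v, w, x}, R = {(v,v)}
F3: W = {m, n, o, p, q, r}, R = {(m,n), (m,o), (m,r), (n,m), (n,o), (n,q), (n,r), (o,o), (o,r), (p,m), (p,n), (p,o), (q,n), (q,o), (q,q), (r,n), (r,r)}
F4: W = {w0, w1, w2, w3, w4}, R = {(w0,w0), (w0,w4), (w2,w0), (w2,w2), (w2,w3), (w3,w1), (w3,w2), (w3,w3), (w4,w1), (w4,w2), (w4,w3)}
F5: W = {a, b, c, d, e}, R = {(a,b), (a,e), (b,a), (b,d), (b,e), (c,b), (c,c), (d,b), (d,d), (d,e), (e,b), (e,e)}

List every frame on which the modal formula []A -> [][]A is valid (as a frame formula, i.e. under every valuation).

F1, F2

The schema corresponds to transitivity: forall x forall y forall z (Rxy & Ryz -> Rxz).
F1: holds.
F2: holds.
F3: fails — Rnr and Rrn but not Rnn.
F4: fails — Rw0w4 and Rw4w1 but not Rw0w1.
F5: fails — Reb and Rba but not Rea.
Valid on: F1, F2.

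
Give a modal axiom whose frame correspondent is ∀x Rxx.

A defining formula is □p → p (the T axiom).

□p → p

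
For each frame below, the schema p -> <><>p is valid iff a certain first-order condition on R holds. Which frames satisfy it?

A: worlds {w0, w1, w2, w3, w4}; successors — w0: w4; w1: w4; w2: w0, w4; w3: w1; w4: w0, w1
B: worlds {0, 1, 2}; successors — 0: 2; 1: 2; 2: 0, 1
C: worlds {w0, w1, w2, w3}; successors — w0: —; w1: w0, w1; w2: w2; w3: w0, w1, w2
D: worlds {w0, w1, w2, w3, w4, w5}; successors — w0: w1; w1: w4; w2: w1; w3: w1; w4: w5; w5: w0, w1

B

Frame correspondent (Sahlqvist): forall x exists w (x = w & x R^2 w) — i.e. a generalized confluence (Geach) condition.
A: fails — at w2 but no w with w2=w and w2R²w.
B: ✓.
C: fails — at w0 but no w with w0=w and w0R²w.
D: fails — at w0 but no w with w0=w and w0R²w.
Valid on: B.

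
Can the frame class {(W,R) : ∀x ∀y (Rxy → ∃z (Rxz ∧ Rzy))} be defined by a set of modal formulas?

Yes: it is density, defined by the C4 schema □□p → □p.
Suppose □□p→□p is valid. Take Rxy and set V(p)={w : xR²w}. Then □□p at x, so □p at x, so p at y, i.e. ∃z(Rxz∧Rzy).

Definable; □□p → □p defines it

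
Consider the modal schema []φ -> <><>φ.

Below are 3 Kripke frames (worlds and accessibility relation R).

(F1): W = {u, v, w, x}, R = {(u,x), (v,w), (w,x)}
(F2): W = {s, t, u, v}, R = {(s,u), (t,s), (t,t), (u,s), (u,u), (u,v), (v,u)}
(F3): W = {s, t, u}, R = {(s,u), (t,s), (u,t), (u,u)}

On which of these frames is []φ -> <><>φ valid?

Frame correspondent (Sahlqvist): forall x exists w (xRw & x R^2 w) — i.e. a generalized confluence (Geach) condition.
(F1): fails — at u but no t with uRt and uR²t.
(F2): holds.
(F3): fails — at t but no w with tRw and tR²w.
Valid on: (F2).

(F2)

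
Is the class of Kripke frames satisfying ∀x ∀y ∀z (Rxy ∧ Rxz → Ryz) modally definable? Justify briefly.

The condition is the Euclidean property. A defining modal formula is ◇p → □◇p.

Yes, by ◇p → □◇p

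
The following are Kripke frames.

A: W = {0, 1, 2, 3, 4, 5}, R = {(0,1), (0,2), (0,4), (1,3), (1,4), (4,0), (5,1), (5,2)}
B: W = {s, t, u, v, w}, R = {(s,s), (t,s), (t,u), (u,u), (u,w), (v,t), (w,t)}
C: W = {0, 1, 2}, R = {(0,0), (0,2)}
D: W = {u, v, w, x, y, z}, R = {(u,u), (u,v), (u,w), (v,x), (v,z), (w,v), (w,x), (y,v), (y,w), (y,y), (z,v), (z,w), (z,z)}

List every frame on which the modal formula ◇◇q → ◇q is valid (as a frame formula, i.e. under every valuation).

The schema corresponds to a generalized confluence (Geach) condition: ∀x ∀y (xR²y → ∃w (y = w ∧ xRw)).
A: fails — 0R²0 but no w with 0=w and 0Rw.
B: fails — tR²w but no w* with w=w* and tRw*.
C: holds.
D: fails — uR²x but no t with x=t and uRt.

C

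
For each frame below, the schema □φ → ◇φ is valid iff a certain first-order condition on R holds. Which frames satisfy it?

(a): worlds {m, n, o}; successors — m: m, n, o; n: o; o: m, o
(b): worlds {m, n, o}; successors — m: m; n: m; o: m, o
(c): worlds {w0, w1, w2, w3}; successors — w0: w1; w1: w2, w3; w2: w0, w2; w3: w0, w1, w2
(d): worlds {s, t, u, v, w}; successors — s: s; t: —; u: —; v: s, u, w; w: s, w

This is the axiom for seriality; its first-order frame correspondent is ∀x ∃y Rxy.
(a): holds.
(b): holds.
(c): holds.
(d): fails — world t has no successor.
Valid on: (a), (b), (c).

(a), (b), (c)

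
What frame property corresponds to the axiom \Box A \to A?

Reflexivity

Suppose □A→A is valid. At any x set V(A)={w : Rxw}. Then □A holds at x, so A holds at x, i.e. Rxx.
Conversely, any frame satisfying \forall x Rxx validates the schema.
Frame condition: \forall x Rxx.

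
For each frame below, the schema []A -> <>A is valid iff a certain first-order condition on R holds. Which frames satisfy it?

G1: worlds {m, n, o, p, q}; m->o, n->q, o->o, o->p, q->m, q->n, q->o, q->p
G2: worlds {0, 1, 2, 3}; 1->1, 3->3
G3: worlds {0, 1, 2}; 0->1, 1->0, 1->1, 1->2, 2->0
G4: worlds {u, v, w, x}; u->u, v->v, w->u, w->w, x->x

The schema corresponds to seriality: forall x exists y Rxy.
G1: fails — world p has no successor.
G2: fails — world 0 has no successor.
G3: condition met.
G4: condition met.

G3, G4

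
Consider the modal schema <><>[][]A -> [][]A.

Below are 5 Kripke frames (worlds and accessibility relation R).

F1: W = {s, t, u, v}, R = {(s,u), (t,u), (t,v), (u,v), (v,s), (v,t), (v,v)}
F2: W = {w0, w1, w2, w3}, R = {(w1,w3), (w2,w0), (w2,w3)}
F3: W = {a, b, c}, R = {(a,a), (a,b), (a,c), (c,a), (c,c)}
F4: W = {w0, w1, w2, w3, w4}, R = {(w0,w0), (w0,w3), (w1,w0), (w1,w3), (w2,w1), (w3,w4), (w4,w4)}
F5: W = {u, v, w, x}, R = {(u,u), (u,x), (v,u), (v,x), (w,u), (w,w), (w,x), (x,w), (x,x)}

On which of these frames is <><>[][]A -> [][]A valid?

The schema corresponds to a generalized confluence (Geach) condition: forall x forall y forall z ((x R^2 y & x R^2 z) -> exists w (y R^2 w & z = w)).
F1: fails — tR²s, tR²s but no w with sR²w and s=w.
F2: holds.
F3: fails — aR²b, aR²a but no w with bR²w and a=w.
F4: fails — w0R²w3, w0R²w0 but no w with w3R²w and w0=w.
F5: holds.
Valid on: F2, F5.

F2, F5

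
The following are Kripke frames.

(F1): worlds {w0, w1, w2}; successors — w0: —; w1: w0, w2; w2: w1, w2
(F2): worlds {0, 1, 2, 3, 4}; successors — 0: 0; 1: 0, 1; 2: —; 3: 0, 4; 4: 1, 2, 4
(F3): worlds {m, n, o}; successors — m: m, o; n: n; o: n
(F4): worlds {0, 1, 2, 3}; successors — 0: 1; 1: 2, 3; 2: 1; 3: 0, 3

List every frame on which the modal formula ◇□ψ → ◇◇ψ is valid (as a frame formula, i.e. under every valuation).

This is the axiom for a generalized confluence (Geach) condition; its first-order frame correspondent is ∀x ∀y (xRy → ∃w (yRw ∧ xR²w)).
(F1): fails — w1Rw0 but no w with w0Rw and w1R²w.
(F2): fails — 4R2 but no w with 2Rw and 4R²w.
(F3): satisfies the condition.
(F4): satisfies the condition.

(F3), (F4)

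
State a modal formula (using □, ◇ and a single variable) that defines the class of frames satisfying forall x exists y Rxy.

The condition is seriality. The D schema □p → ◇p defines it.
Suppose □p→◇p is valid. At any x set V(p)=W. Then □p at x, so ◇p at x, so x has a successor.

□p → ◇p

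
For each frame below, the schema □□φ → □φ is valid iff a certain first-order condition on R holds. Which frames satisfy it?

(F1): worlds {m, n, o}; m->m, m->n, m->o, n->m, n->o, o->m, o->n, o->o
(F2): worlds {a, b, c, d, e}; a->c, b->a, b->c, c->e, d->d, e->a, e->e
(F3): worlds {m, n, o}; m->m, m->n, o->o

Frame correspondent (Sahlqvist): ∀x ∀y (Rxy → ∃z (Rxz ∧ Rzy)) — i.e. density.
(F1): holds.
(F2): fails — Rba but no z with Rbz and Rza.
(F3): holds.
Valid on: (F1), (F3).

(F1), (F3)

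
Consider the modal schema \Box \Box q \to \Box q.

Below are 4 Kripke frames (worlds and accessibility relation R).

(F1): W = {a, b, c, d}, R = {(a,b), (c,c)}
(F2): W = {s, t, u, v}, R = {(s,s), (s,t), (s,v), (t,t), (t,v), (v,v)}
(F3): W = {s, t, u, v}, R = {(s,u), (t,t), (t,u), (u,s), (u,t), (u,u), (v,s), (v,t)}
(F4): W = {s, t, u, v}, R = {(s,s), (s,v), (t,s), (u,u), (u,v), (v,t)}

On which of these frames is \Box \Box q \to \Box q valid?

The schema corresponds to density: \forall x \forall y (Rxy \to \exists z (Rxz \wedge Rzy)).
(F1): fails — Rab but no z with Raz and Rzb.
(F2): ✓.
(F3): fails — Rvs but no z with Rvz and Rzs.
(F4): fails — Rvt but no z with Rvz and Rzt.

(F2)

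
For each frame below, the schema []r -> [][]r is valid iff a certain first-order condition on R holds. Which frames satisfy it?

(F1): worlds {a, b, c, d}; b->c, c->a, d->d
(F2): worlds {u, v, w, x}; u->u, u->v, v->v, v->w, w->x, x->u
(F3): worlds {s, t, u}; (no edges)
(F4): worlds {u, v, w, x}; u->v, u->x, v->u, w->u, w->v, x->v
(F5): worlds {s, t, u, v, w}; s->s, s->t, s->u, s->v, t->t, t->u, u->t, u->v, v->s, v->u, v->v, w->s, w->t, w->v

The schema corresponds to transitivity: forall x forall y forall z (Rxy & Ryz -> Rxz).
(F1): fails — Rbc and Rca but not Rba.
(F2): fails — Ruv and Rvw but not Ruw.
(F3): condition met.
(F4): fails — Ruv and Rvu but not Ruu.
(F5): fails — Ruv and Rvu but not Ruu.
Valid on: (F3).

(F3)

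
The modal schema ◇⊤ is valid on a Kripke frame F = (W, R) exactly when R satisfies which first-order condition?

◇⊤ holds at w iff w has a successor, so frame-validity of ◇⊤ is exactly seriality. Equivalently via □q → ◇q:
Suppose □q→◇q is valid. At any x set V(q)=W. Then □q at x, so ◇q at x, so x has a successor.
The converse is a direct semantic check.
Frame condition: ∀x ∃y Rxy.

seriality: ∀x ∃y Rxy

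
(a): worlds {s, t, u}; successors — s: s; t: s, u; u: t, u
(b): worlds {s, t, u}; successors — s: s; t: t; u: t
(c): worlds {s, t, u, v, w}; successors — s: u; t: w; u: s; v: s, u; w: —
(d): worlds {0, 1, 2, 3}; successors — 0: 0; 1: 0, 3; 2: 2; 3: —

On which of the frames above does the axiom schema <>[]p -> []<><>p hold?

(b)

Frame correspondent (Sahlqvist): forall x forall y forall z ((xRy & xRz) -> exists w (yRw & z R^2 w)) — i.e. a generalized confluence (Geach) condition.
(a): fails — tRu, tRs but no w with uRw and sR²w.
(b): satisfies the condition.
(c): fails — sRu, sRu but no w* with uRw* and uR²w*.
(d): fails — 1R0, 1R3 but no w with 0Rw and 3R²w.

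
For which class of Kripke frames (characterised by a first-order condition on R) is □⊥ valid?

emptiness of R

□⊥ is valid iff no world has any successor (otherwise □⊥ fails at any world with one).
The converse is a direct semantic check.
So the correspondent is emptiness of R.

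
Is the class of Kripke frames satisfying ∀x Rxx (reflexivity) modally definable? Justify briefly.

The condition is reflexivity. A defining modal formula is □r → r.
Suppose □r→r is valid. At any x set V(r)={w : Rxw}. Then □r holds at x, so r holds at x, i.e. Rxx.

Yes — defined by □r → r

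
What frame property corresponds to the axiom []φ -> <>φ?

This is the D axiom.
Its frame correspondent is seriality — forall x exists y Rxy.

seriality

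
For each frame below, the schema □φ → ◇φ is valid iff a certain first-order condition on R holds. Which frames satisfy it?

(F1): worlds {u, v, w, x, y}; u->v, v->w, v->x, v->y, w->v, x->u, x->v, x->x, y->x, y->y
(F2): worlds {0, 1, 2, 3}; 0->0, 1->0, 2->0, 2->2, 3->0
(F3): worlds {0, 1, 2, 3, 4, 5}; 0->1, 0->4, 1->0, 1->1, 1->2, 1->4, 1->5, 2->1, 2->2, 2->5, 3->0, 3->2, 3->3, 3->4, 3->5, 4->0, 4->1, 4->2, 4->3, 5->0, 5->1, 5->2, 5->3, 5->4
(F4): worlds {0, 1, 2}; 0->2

(F1), (F2), (F3)

The schema corresponds to seriality: ∀x ∃y Rxy.
(F1): ✓.
(F2): ✓.
(F3): ✓.
(F4): fails — world 1 has no successor.
Valid on: (F1), (F2), (F3).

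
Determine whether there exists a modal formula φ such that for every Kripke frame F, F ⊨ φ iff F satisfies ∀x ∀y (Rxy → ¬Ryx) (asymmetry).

Not definable by any modal formula

Any modally definable frame class is closed under surjective bounded morphisms.
The 4-cycle (worlds w0,w1,w2,w3 with w0→w1→w2→w3→w0) is asymmetric. Mapping every world to a single reflexive point • is a surjective bounded morphism, and the reflexive point is not asymmetric (R•• but asymmetry requires ¬R••).
So the class is not modally definable.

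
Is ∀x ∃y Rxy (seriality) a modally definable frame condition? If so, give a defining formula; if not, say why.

Yes, by □q → ◇q

The condition is seriality. A defining modal formula is □q → ◇q.
Suppose □q→◇q is valid. At any x set V(q)=W. Then □q at x, so ◇q at x, so x has a successor.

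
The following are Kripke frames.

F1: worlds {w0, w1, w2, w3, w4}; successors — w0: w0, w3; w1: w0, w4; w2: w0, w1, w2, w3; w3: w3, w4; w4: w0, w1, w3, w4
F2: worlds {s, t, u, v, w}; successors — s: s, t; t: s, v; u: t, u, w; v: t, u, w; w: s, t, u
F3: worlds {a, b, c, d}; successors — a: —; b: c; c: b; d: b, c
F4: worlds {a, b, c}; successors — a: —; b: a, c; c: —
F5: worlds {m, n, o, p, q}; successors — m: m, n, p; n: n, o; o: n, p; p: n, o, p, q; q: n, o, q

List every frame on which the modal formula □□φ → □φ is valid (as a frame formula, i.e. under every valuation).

Frame correspondent (Sahlqvist): ∀x ∀y (Rxy → ∃z (Rxz ∧ Rzy)) — i.e. density.
F1: ✓.
F2: fails — Rtv but no z with Rtz and Rzv.
F3: fails — Rbc but no z with Rbz and Rzc.
F4: fails — Rba but no z with Rbz and Rza.
F5: ✓.
Valid on: F1, F5.

F1, F5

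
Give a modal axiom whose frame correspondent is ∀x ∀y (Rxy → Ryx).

ψ → □◇ψ

This is symmetry; the standard corresponding axiom is B: ψ → □◇ψ.
Suppose ψ→□◇ψ is valid. Take Rxy and set V(ψ)={x}. Then ψ at x, so □◇ψ at x, so ◇ψ at y, so some z with Ryz has ψ; z=x, i.e. Ryx.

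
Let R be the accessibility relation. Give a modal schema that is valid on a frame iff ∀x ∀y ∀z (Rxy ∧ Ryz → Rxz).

The condition is transitivity. The 4 schema □r → □□r defines it.
Suppose □r→□□r is valid. Take Rxy, Ryz and set V(r)={w : Rxw}. Then □r at x, so □□r at x, so □r at y, so r at z, i.e. Rxz.

□r → □□r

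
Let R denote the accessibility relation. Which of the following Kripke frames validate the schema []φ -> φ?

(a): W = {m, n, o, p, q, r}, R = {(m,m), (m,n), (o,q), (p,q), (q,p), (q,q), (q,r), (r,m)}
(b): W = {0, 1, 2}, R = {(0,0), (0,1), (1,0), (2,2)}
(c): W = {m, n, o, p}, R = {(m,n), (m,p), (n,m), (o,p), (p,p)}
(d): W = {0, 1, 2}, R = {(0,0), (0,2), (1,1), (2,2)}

The schema corresponds to reflexivity: forall x Rxx.
(a): fails — world n does not see itself.
(b): fails — world 1 does not see itself.
(c): fails — world m does not see itself.
(d): satisfies the condition.

(d)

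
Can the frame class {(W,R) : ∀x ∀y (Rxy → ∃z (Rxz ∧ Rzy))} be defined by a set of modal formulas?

Definable; □□p → □p defines it

This is a Sahlqvist condition; the C4 axiom □□p → □p defines it.
Suppose □□p→□p is valid. Take Rxy and set V(p)={w : xR²w}. Then □□p at x, so □p at x, so p at y, i.e. ∃z(Rxz∧Rzy).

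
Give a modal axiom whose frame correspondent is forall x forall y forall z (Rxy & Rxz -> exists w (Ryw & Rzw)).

This is convergence; the standard corresponding axiom is .2: ◇□ψ → □◇ψ.

◇□ψ → □◇ψ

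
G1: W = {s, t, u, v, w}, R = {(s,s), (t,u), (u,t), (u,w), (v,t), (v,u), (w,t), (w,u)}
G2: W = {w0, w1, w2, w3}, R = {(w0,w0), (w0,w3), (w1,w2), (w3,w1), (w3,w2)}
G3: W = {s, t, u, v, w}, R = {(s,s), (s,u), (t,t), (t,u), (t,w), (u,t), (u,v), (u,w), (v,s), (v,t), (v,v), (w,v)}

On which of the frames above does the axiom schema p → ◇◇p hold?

none

Frame correspondent (Sahlqvist): ∀x ∃w (x = w ∧ xR²w) — i.e. a generalized confluence (Geach) condition.
G1: fails — at v but no w* with v=w* and vR²w*.
G2: fails — at w1 but no w with w1=w and w1R²w.
G3: fails — at w but no w* with w=w* and wR²w*.
Valid on no frame.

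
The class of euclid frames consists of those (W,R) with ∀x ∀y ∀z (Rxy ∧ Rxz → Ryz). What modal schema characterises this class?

◇r → □◇r

This is the Euclidean property; the standard corresponding axiom is 5: ◇r → □◇r.
Suppose ◇r→□◇r is valid. Take Rxy, Rxz and set V(r)={y}. Then ◇r at x, so □◇r at x, so ◇r at z, so some w with Rzw has r; w=y, i.e. Rzy. By symmetry of the argument, Ryz.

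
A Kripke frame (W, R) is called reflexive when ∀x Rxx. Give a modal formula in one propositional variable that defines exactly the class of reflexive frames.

□q → q

The condition is reflexivity. The T schema □q → q defines it.
Suppose □q→q is valid. At any x set V(q)={w : Rxw}. Then □q holds at x, so q holds at x, i.e. Rxx.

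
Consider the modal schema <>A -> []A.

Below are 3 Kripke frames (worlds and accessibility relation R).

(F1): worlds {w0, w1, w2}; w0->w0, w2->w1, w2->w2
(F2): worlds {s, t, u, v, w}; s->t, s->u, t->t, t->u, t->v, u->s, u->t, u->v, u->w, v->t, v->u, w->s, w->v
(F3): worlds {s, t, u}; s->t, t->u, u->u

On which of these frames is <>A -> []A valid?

(F3)

This is the axiom for partial functionality; its first-order frame correspondent is forall x forall y forall z (Rxy & Rxz -> y = z).
(F1): fails — w2 sees both w1 and w2.
(F2): fails — s sees both t and u.
(F3): holds.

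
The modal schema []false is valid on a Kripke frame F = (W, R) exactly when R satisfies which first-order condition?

Emptiness of R

□⊥ is valid iff no world has any successor (otherwise □⊥ fails at any world with one).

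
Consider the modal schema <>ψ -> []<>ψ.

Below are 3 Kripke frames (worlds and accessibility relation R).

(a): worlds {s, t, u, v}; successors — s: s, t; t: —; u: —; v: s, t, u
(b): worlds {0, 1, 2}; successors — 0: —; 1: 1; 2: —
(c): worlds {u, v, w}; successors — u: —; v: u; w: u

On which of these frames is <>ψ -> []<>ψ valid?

The schema corresponds to the Euclidean property: forall x forall y forall z (Rxy & Rxz -> Ryz).
(a): fails — Rst and Rss but not Rts.
(b): condition met.
(c): fails — Rvu and Rvu but not Ruu.

(b)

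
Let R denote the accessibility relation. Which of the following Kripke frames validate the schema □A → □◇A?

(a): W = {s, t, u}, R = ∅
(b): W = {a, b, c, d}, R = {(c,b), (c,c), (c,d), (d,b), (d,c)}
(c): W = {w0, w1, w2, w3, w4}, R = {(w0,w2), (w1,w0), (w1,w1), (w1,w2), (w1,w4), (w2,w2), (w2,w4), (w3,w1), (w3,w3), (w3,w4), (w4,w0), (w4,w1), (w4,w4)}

This is the axiom for a generalized confluence (Geach) condition; its first-order frame correspondent is ∀x ∀z (xRz → ∃w (xRw ∧ zRw)).
(a): condition met.
(b): fails — cRb but no w with cRw and bRw.
(c): fails — w4Rw0 but no w with w4Rw and w0Rw.
Valid on: (a).

(a)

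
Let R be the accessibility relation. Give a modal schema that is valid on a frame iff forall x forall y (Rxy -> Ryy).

The condition is shift-reflexivity. The T□ schema □(□ψ → ψ) defines it.
Suppose □(□ψ→ψ) is valid. Take Rxy and set V(ψ)={w : Ryw}. Then at y, □ψ holds; since □(□ψ→ψ) at x, □ψ→ψ at y, so ψ at y, i.e. Ryy.

□(□ψ → ψ)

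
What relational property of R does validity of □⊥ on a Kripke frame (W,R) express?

□⊥ is valid iff no world has any successor (otherwise □⊥ fails at any world with one).
The converse is a direct semantic check.
So the correspondent is emptiness of R.

emptiness of R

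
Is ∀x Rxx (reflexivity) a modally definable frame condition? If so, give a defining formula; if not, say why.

The condition is reflexivity. A defining modal formula is □q → q.
Suppose □q→q is valid. At any x set V(q)={w : Rxw}. Then □q holds at x, so q holds at x, i.e. Rxx.

Definable; □q → q defines it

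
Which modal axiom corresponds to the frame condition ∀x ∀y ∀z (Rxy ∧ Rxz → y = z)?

This is partial functionality; the standard corresponding axiom is CD: ◇s → □s.
Suppose ◇s→□s is valid. Take Rxy, Rxz and set V(s)={y}. Then ◇s at x, so □s at x, so s at z, i.e. z=y.

◇s → □s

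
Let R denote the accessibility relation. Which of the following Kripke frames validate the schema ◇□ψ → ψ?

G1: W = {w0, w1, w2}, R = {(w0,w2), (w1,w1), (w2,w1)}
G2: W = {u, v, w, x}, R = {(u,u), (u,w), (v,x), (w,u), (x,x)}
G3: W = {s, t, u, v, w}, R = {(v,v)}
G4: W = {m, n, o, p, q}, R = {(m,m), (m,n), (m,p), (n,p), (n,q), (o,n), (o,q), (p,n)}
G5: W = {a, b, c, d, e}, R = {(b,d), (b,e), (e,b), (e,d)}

G3

This is the axiom for symmetry; its first-order frame correspondent is ∀x ∀y (Rxy → Ryx).
G1: fails — Rw0w2 but not Rw2w0.
G2: fails — Rvx but not Rxv.
G3: holds.
G4: fails — Ron but not Rno.
G5: fails — Red but not Rde.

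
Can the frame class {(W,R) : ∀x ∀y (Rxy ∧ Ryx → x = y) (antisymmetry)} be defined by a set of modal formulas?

Not modally definable

Modal frame validity is preserved under surjective bounded morphisms.
The 8-cycle (worlds a,b,c,d,e,f,g,h with a→b→c→d→e→f→g→h→a) is antisymmetric. Sending even-indexed worlds to • and odd-indexed worlds to ∘ is a surjective bounded morphism onto the two-world frame with •↔∘, which is not antisymmetric.
So no modal formula (or set of formulas) defines exactly the antisymmetric frames.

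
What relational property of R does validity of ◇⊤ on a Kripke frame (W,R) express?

Seriality

◇⊤ holds at w iff w has a successor, so frame-validity of ◇⊤ is exactly seriality. Equivalently via □A → ◇A:
Suppose □A→◇A is valid. At any x set V(A)=W. Then □A at x, so ◇A at x, so x has a successor.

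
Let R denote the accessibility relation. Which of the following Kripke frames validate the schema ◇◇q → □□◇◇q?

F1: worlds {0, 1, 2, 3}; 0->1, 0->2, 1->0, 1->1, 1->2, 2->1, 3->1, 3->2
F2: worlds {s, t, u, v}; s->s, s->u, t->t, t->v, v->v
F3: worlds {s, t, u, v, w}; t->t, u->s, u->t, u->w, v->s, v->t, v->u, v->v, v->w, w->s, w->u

F1

This is the axiom for a generalized confluence (Geach) condition; its first-order frame correspondent is ∀x ∀y ∀z ((xR²y ∧ xR²z) → ∃w (y = w ∧ zR²w)).
F1: satisfies the condition.
F2: fails — sR²s, sR²u but no w with s=w and uR²w.
F3: fails — uR²s, uR²s but no w* with s=w* and sR²w*.
Valid on: F1.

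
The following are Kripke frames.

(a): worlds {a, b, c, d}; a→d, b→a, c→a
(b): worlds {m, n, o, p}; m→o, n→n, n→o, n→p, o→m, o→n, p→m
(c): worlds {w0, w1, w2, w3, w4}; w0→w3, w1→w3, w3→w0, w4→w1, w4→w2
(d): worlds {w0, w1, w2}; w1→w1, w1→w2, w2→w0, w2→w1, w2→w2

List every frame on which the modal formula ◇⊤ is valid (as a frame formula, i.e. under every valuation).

Frame correspondent (Sahlqvist): ∀x ∃y Rxy — i.e. seriality.
(a): fails — world d has no successor.
(b): condition met.
(c): fails — world w2 has no successor.
(d): fails — world w0 has no successor.

(b)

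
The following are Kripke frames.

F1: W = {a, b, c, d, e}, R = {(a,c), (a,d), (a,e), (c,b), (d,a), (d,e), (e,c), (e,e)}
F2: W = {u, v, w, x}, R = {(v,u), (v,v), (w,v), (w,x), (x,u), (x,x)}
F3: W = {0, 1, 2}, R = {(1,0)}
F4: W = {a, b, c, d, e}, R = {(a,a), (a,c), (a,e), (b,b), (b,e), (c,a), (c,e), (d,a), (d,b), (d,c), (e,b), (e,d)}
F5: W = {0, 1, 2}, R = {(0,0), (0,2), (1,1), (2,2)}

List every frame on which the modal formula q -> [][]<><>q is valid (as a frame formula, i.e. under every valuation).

F3

This is the axiom for a generalized confluence (Geach) condition; its first-order frame correspondent is forall x forall z (x R^2 z -> exists w (x = w & z R^2 w)).
F1: fails — aR²b but no w with a=w and bR²w.
F2: fails — vR²u but no t with v=t and uR²t.
F3: ✓.
F4: fails — aR²b but no w with a=w and bR²w.
F5: fails — 0R²2 but no w with 0=w and 2R²w.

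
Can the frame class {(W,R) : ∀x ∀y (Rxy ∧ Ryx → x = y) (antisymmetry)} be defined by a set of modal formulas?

If a class were modally definable it would be closed under surjective bounded morphisms (Goldblatt–Thomason).
The 8-cycle (worlds s,t,u,v,w,x,y,z with s→t→u→v→w→x→y→z→s) is antisymmetric. Sending even-indexed worlds to • and odd-indexed worlds to ∘ is a surjective bounded morphism onto the two-world frame with •↔∘, which is not antisymmetric.
So the class is not modally definable.

Not modally definable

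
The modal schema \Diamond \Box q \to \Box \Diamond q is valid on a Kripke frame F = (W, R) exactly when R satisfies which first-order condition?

convergence

This is the .2 axiom.
Its frame correspondent is convergence — \forall x \forall y \forall z (Rxy \wedge Rxz \to \exists w (Ryw \wedge Rzw)).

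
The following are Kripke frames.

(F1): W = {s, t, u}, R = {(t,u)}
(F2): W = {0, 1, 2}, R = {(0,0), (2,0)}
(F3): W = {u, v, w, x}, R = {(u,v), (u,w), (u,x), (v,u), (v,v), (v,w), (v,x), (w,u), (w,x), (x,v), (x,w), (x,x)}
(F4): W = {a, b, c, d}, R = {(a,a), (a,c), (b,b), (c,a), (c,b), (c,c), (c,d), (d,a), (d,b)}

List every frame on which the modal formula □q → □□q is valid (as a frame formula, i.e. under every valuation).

This is the axiom for transitivity; its first-order frame correspondent is ∀x ∀y ∀z (Rxy ∧ Ryz → Rxz).
(F1): condition met.
(F2): condition met.
(F3): fails — Ruv and Rvu but not Ruu.
(F4): fails — Rac and Rcd but not Rad.

(F1), (F2)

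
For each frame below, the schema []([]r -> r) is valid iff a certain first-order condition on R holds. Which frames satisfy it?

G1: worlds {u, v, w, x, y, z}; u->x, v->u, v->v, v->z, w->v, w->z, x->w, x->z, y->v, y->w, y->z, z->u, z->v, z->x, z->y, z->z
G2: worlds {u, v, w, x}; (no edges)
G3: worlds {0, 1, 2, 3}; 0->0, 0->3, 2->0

This is the axiom for shift-reflexivity; its first-order frame correspondent is forall x forall y (Rxy -> Ryy).
G1: fails — Rxw but not Rww.
G2: holds.
G3: fails — R03 but not R33.

G2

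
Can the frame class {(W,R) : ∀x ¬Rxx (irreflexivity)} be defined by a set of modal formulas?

No

If a class were modally definable it would be closed under surjective bounded morphisms (Goldblatt–Thomason).
The 3-cycle (worlds w0,w1,w2 with w0→w1→w2→w0) is irreflexive, and the map sending every world to a single reflexive point • is a surjective bounded morphism (forth: every edge maps to (•,•); back: every world has a successor). So any modal formula valid on the 3-cycle is also valid on the reflexive point, which is not irreflexive.
Hence irreflexivity is not modally definable.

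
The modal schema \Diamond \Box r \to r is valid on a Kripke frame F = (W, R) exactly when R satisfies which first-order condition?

Equivalently (dual form): r → □◇r.
Suppose r→□◇r is valid. Take Rxy and set V(r)={x}. Then r at x, so □◇r at x, so ◇r at y, so some z with Ryz has r; z=x, i.e. Ryx.

symmetry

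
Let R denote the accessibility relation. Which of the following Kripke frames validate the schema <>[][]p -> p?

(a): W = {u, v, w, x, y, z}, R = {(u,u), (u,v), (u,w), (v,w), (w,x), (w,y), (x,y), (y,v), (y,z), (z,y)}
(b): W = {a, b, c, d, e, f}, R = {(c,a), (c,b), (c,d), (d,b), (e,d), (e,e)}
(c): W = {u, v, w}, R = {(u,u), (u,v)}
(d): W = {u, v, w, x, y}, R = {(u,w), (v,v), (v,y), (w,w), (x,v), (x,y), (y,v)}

Frame correspondent (Sahlqvist): forall x forall y (xRy -> exists w (y R^2 w & x = w)) — i.e. a generalized confluence (Geach) condition.
(a): fails — uRv but no t with vR²t and u=t.
(b): fails — cRa but no w with aR²w and c=w.
(c): fails — uRv but no t with vR²t and u=t.
(d): fails — uRw but no t with wR²t and u=t.

none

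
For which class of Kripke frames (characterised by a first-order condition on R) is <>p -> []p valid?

This schema is the CD axiom.
It corresponds to partial functionality: forall x forall y forall z (Rxy & Rxz -> y = z).

partial functionality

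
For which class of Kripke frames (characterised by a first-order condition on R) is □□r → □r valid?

Suppose □□r→□r is valid. Take Rxy and set V(r)={w : xR²w}. Then □□r at x, so □r at x, so r at y, i.e. ∃z(Rxz∧Rzy).

density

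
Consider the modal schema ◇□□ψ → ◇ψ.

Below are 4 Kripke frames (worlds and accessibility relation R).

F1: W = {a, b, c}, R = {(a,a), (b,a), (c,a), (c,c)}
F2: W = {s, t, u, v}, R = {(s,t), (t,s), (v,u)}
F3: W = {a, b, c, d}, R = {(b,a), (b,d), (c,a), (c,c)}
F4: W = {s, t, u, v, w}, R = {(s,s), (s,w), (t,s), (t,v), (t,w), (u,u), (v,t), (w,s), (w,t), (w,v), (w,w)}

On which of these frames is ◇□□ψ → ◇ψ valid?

This is the axiom for a generalized confluence (Geach) condition; its first-order frame correspondent is ∀x ∀y (xRy → ∃w (yR²w ∧ xRw)).
F1: holds.
F2: fails — vRu but no w with uR²w and vRw.
F3: fails — bRa but no w with aR²w and bRw.
F4: holds.
Valid on: F1, F4.

F1, F4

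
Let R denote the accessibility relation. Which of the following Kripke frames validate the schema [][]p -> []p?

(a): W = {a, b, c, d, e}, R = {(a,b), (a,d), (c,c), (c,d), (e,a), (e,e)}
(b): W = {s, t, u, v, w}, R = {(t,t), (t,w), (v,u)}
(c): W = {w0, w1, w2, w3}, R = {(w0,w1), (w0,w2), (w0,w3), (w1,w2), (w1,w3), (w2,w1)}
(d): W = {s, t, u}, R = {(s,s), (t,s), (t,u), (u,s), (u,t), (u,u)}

This is the axiom for density; its first-order frame correspondent is forall x forall y (Rxy -> exists z (Rxz & Rzy)).
(a): fails — Rab but no z with Raz and Rzb.
(b): fails — Rvu but no z with Rvz and Rzu.
(c): fails — Rw1w2 but no z with Rw1z and Rzw2.
(d): satisfies the condition.
Valid on: (d).

(d)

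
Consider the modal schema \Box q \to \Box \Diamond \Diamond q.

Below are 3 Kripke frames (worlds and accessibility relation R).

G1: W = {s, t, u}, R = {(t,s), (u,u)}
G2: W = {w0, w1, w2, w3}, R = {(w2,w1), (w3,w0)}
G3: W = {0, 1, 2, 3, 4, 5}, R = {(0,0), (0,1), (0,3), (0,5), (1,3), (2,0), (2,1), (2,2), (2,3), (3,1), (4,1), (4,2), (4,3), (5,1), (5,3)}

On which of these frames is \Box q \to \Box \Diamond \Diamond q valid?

G3

This is the axiom for a generalized confluence (Geach) condition; its first-order frame correspondent is \forall x \forall z (xRz \to \exists w (xRw \wedge z R^2 w)).
G1: fails — tRs but no w with tRw and sR²w.
G2: fails — w2Rw1 but no w with w2Rw and w1R²w.
G3: holds.
Valid on: G3.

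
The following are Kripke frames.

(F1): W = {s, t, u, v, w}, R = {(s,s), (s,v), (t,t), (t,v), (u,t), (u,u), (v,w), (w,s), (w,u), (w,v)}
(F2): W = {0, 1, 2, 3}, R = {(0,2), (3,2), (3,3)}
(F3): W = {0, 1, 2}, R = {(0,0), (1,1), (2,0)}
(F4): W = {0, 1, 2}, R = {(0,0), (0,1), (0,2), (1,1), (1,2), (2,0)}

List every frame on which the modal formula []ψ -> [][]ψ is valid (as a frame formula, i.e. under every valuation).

(F2), (F3)

This is the axiom for transitivity; its first-order frame correspondent is forall x forall y forall z (Rxy & Ryz -> Rxz).
(F1): fails — Rtv and Rvw but not Rtw.
(F2): satisfies the condition.
(F3): satisfies the condition.
(F4): fails — R12 and R20 but not R10.
Valid on: (F2), (F3).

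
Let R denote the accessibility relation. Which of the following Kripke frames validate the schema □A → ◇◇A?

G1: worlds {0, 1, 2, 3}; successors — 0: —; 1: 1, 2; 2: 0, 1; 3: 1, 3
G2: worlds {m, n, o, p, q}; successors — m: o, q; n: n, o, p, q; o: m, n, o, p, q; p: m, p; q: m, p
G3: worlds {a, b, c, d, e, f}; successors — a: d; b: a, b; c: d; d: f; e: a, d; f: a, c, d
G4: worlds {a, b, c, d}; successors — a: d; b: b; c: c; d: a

G2

The schema corresponds to a generalized confluence (Geach) condition: ∀x ∃w (xRw ∧ xR²w).
G1: fails — at 0 but no w with 0Rw and 0R²w.
G2: condition met.
G3: fails — at a but no w with aRw and aR²w.
G4: fails — at a but no w with aRw and aR²w.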